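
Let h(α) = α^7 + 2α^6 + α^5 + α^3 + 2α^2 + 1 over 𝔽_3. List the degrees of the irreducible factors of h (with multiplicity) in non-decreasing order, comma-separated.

Roots in 𝔽_3: h(0) = 1; h(1) = 2; h(2) = 2.
Complete factorization: h(α) = (α^7 + 2α^6 + α^5 + α^3 + 2α^2 + 1).
Factor degrees with multiplicity: 7 = 7.

7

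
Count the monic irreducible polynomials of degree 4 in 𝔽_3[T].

18

x^(3^4) − x is the product of all monic irreducibles of degree dividing 4; Möbius inversion gives N = (1/4) Σ μ(4/d)·3^d.
Divisors of 4: 1, 2, 4; μ(4/d) for each: 0, -1, 1.
Σ = − 3^2 + 3^4 = 72.
N = 72/4 = 18.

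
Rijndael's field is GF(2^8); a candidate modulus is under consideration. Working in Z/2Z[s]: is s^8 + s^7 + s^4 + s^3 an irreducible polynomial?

Write h(s) = s^8 + s^7 + s^4 + s^3.
Check for roots in Z/2Z: h(0) = 0 → root; h(1) = 0 → root.
h(0) = 0, so (s) divides h(s); h is reducible.

No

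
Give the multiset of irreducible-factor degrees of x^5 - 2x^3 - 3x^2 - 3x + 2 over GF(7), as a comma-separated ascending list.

Write h(x) = x^5 - 2x^3 - 3x^2 - 3x + 2.
Linear factors from roots: (x - 2).
Complete factorization: h(x) = (x - 2)·(x^2 - 3)·(x^2 + 2x - 2).
Factor degrees with multiplicity: 1 + 2 + 2 = 5.

1, 2, 2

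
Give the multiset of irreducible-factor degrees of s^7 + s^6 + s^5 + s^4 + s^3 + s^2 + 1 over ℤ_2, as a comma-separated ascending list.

Write h(s) = s^7 + s^6 + s^5 + s^4 + s^3 + s^2 + 1.
Roots in ℤ_2: h(0) = 1; h(1) = 1.
Complete factorization: h(s) = (s^7 + s^6 + s^5 + s^4 + s^3 + s^2 + 1).
Factor degrees with multiplicity: 7 = 7.

7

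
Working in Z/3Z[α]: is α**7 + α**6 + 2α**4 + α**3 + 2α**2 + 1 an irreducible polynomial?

Write P(α) = α**7 + α**6 + 2α**4 + α**3 + 2α**2 + 1.
Check for roots in Z/3Z: P(0) = 1; P(1) = 2; P(2) = 1.
No roots, so no linear factors.
Monic irreducibles of degree 2 over GF(3): α**2 + 1, α**2 + α + 2, α**2 + 2α + 2.
None of them divide P (all give nonzero remainder).
Degree-3 irreducible divisors: test the 8 monic irreducibles of degree 3 over GF(3).
None of them divide P (all give nonzero remainder).
No irreducible factor of degree ≤ 3 exists, so P is irreducible over GF(3).

Yes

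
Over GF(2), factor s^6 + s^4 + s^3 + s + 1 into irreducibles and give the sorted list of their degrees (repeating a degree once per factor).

Write h(s) = s^6 + s^4 + s^3 + s + 1.
Roots in GF(2): h(0) = 1; h(1) = 1.
Complete factorization: h(s) = (s^6 + s^4 + s^3 + s + 1).
Factor degrees with multiplicity: 6 = 6.

6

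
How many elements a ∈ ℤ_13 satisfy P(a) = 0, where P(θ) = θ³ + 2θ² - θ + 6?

Evaluate at each of the 13 elements of ℤ_13:
P(0) = 6; P(1) = 8; P(2) = 7; P(3) = 9; P(4) = 7; P(5) = 7; P(6) = 2; P(7) = 11; P(8) = 1; P(9) = 4; P(10) = 0 → root; P(11) = 8; P(12) = 8.
Roots: {10}.

1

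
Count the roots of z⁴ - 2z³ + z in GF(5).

3

Write f(z) = z⁴ - 2z³ + z.
Evaluate at each of the 5 elements of GF(5):
f(0) = 0 → root; f(1) = 0 → root; f(2) = 2; f(3) = 0 → root; f(4) = 2.
Roots: {0, 1, 3}.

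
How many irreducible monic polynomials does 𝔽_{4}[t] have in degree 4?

60

x^(4^4) − x is the product of all monic irreducibles of degree dividing 4; Möbius inversion gives N = (1/4) Σ μ(4/d)·4^d.
Divisors of 4: 1, 2, 4; μ(4/d) for each: 0, -1, 1.
Σ = − 4^2 + 4^4 = 240.
N = 240/4 = 60.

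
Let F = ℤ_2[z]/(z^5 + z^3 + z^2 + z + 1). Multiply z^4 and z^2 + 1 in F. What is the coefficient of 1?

0

Multiply in ℤ_2[z]: (z^4)·(z^2 + 1) = z^6 + z^4.
Reduce using z^5 ≡ z^3 + z^2 + z + 1 (mod z^5 + z^3 + z^2 + z + 1).
Reduced: z^3 + z^2 + z.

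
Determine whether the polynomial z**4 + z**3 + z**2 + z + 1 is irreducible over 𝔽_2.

Yes

Write P(z) = z**4 + z**3 + z**2 + z + 1.
Check for roots in 𝔽_2: P(0) = 1; P(1) = 1.
No roots, so no linear factors.
Monic irreducibles of degree 2 over GF(2): z**2 + z + 1.
None of them divide P (all give nonzero remainder).
No irreducible factor of degree ≤ 2 exists, so P is irreducible over GF(2).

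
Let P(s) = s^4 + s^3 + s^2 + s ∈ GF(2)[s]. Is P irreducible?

Check for roots in GF(2): P(0) = 0 → root; P(1) = 0 → root.
P(0) = 0, so (s) divides P(s); P is reducible.

No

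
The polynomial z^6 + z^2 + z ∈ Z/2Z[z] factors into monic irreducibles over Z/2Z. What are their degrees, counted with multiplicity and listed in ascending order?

Write f(z) = z^6 + z^2 + z.
Roots in Z/2Z: f(0) = 0 → root; f(1) = 1.
Linear factors from roots: (z).
Complete factorization: f(z) = (z)·(z^2 + z + 1)·(z^3 + z^2 + 1).
Factor degrees with multiplicity: 1 + 2 + 3 = 6.

1, 2, 3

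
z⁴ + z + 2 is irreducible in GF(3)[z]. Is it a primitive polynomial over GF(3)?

Write f(z) = z⁴ + z + 2.
|GF(3^4)^×| = 3^4 − 1 = 80. Prime factorization: 80 = 2^4·5.
f is primitive ⇔ z has order 80 in GF(3)[z]/(f), i.e. z^(80/q) ≠ 1 for each prime q | 80.
z^(40) mod f = 2.
z^(16) mod f = 2z³ + z + 2.
None equal 1, so z has full order 80; f is primitive.

Yes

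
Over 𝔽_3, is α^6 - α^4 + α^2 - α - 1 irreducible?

Write f(α) = α^6 - α^4 + α^2 - α - 1.
Check for roots in 𝔽_3: f(0) = 2; f(1) = 2; f(2) = 1.
No roots, so no linear factors.
Monic irreducibles of degree 2 over GF(3): α^2 + 1, α^2 + α - 1, α^2 - α - 1.
None of them divide f (all give nonzero remainder).
Degree-3 irreducible divisors: test the 8 monic irreducibles of degree 3 over GF(3).
None of them divide f (all give nonzero remainder).
No irreducible factor of degree ≤ 3 exists, so f is irreducible over GF(3).

Yes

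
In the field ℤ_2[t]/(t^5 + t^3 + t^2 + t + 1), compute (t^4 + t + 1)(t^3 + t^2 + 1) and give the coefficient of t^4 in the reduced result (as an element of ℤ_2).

Multiply in ℤ_2[t]: (t^4 + t + 1)·(t^3 + t^2 + 1) = t^7 + t^6 + t^2 + t + 1.
Reduce using t^5 ≡ t^3 + t^2 + t + 1 (mod t^5 + t^3 + t^2 + t + 1).
Reduced: t^3 + t.

0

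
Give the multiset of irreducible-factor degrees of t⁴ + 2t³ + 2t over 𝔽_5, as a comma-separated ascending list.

1, 1, 2

Write g(t) = t⁴ + 2t³ + 2t.
Roots in 𝔽_5: g(0) = 0 → root; g(1) = 0 → root; g(2) = 1; g(3) = 1; g(4) = 2.
Linear factors from roots: (t), (t - 1).
Complete factorization: g(t) = (t)·(t - 1)·(t² - 2t - 2).
Factor degrees with multiplicity: 1 + 1 + 2 = 4.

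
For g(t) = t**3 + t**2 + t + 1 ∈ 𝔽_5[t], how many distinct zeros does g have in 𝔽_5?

Evaluate at each of the 5 elements of 𝔽_5:
g(0) = 1; g(1) = 4; g(2) = 0 → root; g(3) = 0 → root; g(4) = 0 → root.
Roots: {2, 3, 4}.

3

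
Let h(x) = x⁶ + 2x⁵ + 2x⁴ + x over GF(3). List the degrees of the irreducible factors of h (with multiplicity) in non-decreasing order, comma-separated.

1, 1, 1, 1, 2

Roots in GF(3): h(0) = 0 → root; h(1) = 0 → root; h(2) = 0 → root.
Linear factors from roots: (x), (x + 2), (x + 1).
Complete factorization: h(x) = (x)·(x + 2)·(x + 1)^2·(x² + x + 2).
Factor degrees with multiplicity: 1 + 1 + 1 + 1 + 2 = 6.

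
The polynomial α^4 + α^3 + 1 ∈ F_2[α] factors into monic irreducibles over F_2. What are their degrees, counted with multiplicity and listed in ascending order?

Write f(α) = α^4 + α^3 + 1.
Roots in F_2: f(0) = 1; f(1) = 1.
Complete factorization: f(α) = (α^4 + α^3 + 1).
Factor degrees with multiplicity: 4 = 4.

4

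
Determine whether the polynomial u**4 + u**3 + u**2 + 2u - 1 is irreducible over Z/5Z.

Yes

Write g(u) = u**4 + u**3 + u**2 + 2u - 1.
Check for roots in Z/5Z: g(0) = 4; g(1) = 4; g(2) = 1; g(3) = 2; g(4) = 3.
No roots, so no linear factors.
Degree-2 irreducible divisors: test the 10 monic irreducibles of degree 2 over GF(5).
None of them divide g (all give nonzero remainder).
No irreducible factor of degree ≤ 2 exists, so g is irreducible over GF(5).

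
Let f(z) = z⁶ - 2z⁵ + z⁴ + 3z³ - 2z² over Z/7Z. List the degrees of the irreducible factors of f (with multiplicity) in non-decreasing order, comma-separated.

Linear factors from roots: (z), (z + 3), (z + 2).
Complete factorization: f(z) = (z + 2)·(z + 3)·(z)^2·(z² + 2).
Factor degrees with multiplicity: 1 + 1 + 1 + 1 + 2 = 6.

1, 1, 1, 1, 2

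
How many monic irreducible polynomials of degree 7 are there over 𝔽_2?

18

By the necklace-counting formula, N_2(7) = (1/7) Σ_{d|7} μ(7/d)·2^d.
Divisors of 7: 1, 7; μ(7/d) for each: -1, 1.
Σ = − 2^1 + 2^7 = 126.
N = 126/7 = 18.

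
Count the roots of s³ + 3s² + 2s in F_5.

Write h(s) = s³ + 3s² + 2s.
Evaluate at each of the 5 elements of F_5:
h(0) = 0 → root; h(1) = 1; h(2) = 4; h(3) = 0 → root; h(4) = 0 → root.
Roots: {0, 3, 4}.

3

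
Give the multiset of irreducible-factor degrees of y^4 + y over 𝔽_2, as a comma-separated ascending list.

1, 1, 2

Write g(y) = y^4 + y.
Roots in 𝔽_2: g(0) = 0 → root; g(1) = 0 → root.
Linear factors from roots: (y), (y + 1).
Complete factorization: g(y) = (y)·(y + 1)·(y^2 + y + 1).
Factor degrees with multiplicity: 1 + 1 + 2 = 4.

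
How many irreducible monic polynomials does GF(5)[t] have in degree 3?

By the necklace-counting formula, N_5(3) = (1/3) Σ_{d|3} μ(3/d)·5^d.
Divisors of 3: 1, 3; μ(3/d) for each: -1, 1.
Σ = − 5^1 + 5^3 = 120.
N = 120/3 = 40.

40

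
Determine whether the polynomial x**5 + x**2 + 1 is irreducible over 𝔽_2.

Yes

Write m(x) = x**5 + x**2 + 1.
Check for roots in 𝔽_2: m(0) = 1; m(1) = 1.
No roots, so no linear factors.
Monic irreducibles of degree 2 over GF(2): x**2 + x + 1.
None of them divide m (all give nonzero remainder).
No irreducible factor of degree ≤ 2 exists, so m is irreducible over GF(2).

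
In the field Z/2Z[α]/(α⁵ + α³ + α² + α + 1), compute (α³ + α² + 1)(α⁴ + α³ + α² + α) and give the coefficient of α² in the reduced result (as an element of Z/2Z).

Multiply in Z/2Z[α]: (α³ + α² + 1)·(α⁴ + α³ + α² + α) = α⁷ + α⁴ + α² + α.
Reduce using α⁵ ≡ α³ + α² + α + 1 (mod α⁵ + α³ + α² + α + 1).
Reduced: α² + 1.

1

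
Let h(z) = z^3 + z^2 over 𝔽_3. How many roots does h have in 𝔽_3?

2

Evaluate at each of the 3 elements of 𝔽_3:
h(0) = 0 → root; h(1) = 2; h(2) = 0 → root.
Roots: {0, 2}.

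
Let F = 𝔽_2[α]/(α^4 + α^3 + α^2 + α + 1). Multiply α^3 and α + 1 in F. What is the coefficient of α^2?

1

Multiply in 𝔽_2[α]: (α^3)·(α + 1) = α^4 + α^3.
Reduce using α^4 ≡ α^3 + α^2 + α + 1 (mod α^4 + α^3 + α^2 + α + 1).
Reduced: α^2 + α + 1.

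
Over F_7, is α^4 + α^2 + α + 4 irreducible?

Write h(α) = α^4 + α^2 + α + 4.
Check for roots in F_7: h(0) = 4; h(1) = 0 → root; h(2) = 5; h(3) = 6; h(4) = 0 → root; h(5) = 1; h(6) = 5.
h(1) = 0, so (α − 1) divides h(α); h is reducible.

No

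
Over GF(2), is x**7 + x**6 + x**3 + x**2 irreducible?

No

Write m(x) = x**7 + x**6 + x**3 + x**2.
Check for roots in GF(2): m(0) = 0 → root; m(1) = 0 → root.
m(0) = 0, so (x) divides m(x); m is reducible.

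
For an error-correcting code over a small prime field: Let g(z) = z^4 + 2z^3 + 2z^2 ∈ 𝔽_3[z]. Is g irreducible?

Check for roots in 𝔽_3: g(0) = 0 → root; g(1) = 2; g(2) = 1.
g(0) = 0, so (z) divides g(z); g is reducible.

No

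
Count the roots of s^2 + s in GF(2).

2

Write h(s) = s^2 + s.
Evaluate at each of the 2 elements of GF(2):
h(0) = 0 → root; h(1) = 0 → root.
Roots: {0, 1}.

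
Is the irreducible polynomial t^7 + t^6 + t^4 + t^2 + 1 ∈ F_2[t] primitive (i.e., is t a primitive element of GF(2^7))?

Yes

Write f(t) = t^7 + t^6 + t^4 + t^2 + 1.
|GF(2^7)^×| = 2^7 − 1 = 127. Prime factorization: 127 = 127.
f is primitive ⇔ t has order 127 in GF(2)[t]/(f), i.e. t^(127/q) ≠ 1 for each prime q | 127.
t^(1) mod f = t.
None equal 1, so t has full order 127; f is primitive.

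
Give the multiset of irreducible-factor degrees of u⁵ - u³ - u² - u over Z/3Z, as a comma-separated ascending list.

Write g(u) = u⁵ - u³ - u² - u.
Roots in Z/3Z: g(0) = 0 → root; g(1) = 1; g(2) = 0 → root.
Linear factors from roots: (u), (u + 1).
Complete factorization: g(u) = (u)·(u + 1)^2·(u² + u - 1).
Factor degrees with multiplicity: 1 + 1 + 1 + 2 = 5.

1, 1, 1, 2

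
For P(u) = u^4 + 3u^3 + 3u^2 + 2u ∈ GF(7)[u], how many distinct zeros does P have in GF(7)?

4

Evaluate at each of the 7 elements of GF(7):
P(0) = 0 → root; P(1) = 2; P(2) = 0 → root; P(3) = 6; P(4) = 0 → root; P(5) = 0 → root; P(6) = 6.
Roots: {0, 2, 4, 5}.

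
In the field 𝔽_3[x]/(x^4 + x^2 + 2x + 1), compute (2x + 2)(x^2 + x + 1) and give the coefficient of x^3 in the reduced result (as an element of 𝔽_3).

2

Multiply in 𝔽_3[x]: (2x + 2)·(x^2 + x + 1) = 2x^3 + x^2 + x + 2.
Reduced: 2x^3 + x^2 + x + 2.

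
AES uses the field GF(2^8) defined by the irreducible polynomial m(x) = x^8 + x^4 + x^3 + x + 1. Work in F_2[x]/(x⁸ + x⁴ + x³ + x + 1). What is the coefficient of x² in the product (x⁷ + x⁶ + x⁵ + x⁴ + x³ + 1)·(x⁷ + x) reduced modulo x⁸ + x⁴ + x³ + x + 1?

0

Multiply in F_2[x]: (x⁷ + x⁶ + x⁵ + x⁴ + x³ + 1)·(x⁷ + x) = x¹⁴ + x¹³ + x¹² + x¹¹ + x¹⁰ + x⁸ + x⁶ + x⁵ + x⁴ + x.
Reduce using x⁸ ≡ x⁴ + x³ + x + 1 (mod x⁸ + x⁴ + x³ + x + 1).
Reduced: x⁷ + x⁵ + 1.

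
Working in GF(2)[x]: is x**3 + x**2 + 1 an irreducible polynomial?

Write g(x) = x**3 + x**2 + 1.
Check for roots in GF(2): g(0) = 1; g(1) = 1.
No roots. A degree-3 polynomial over a field with no linear factor is irreducible.

Yes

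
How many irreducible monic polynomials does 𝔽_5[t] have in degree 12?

20343700

By the necklace-counting formula, N_5(12) = (1/12) Σ_{d|12} μ(12/d)·5^d.
Divisors of 12: 1, 2, 3, 4, 6, 12; μ(12/d) for each: 0, 1, 0, -1, -1, 1.
Σ = 5^2 − 5^4 − 5^6 + 5^12 = 244124400.
N = 244124400/12 = 20343700.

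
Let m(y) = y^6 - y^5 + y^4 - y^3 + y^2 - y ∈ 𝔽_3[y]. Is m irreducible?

Check for roots in 𝔽_3: m(0) = 0 → root; m(1) = 0 → root; m(2) = 0 → root.
m(0) = 0, so (y) divides m(y); m is reducible.

No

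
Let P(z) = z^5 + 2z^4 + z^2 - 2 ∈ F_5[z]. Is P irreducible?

Check for roots in F_5: P(0) = 3; P(1) = 2; P(2) = 1; P(3) = 2; P(4) = 0 → root.
P(4) = 0, so (z − 4) divides P(z); P is reducible.

No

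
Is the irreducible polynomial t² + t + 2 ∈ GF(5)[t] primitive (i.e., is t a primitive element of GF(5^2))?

Write f(t) = t² + t + 2.
|GF(5^2)^×| = 5^2 − 1 = 24. Prime factorization: 24 = 2^3·3.
f is primitive ⇔ t has order 24 in GF(5)[t]/(f), i.e. t^(24/q) ≠ 1 for each prime q | 24.
t^(12) mod f = 4.
t^(8) mod f = 3t + 1.
None equal 1, so t has full order 24; f is primitive.

Yes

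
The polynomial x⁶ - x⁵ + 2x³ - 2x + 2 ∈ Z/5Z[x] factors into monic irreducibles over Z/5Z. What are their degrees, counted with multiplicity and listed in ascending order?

6

Write h(x) = x⁶ - x⁵ + 2x³ - 2x + 2.
Roots in Z/5Z: h(0) = 2; h(1) = 2; h(2) = 1; h(3) = 1; h(4) = 4.
Complete factorization: h(x) = (x⁶ - x⁵ + 2x³ - 2x + 2).
Factor degrees with multiplicity: 6 = 6.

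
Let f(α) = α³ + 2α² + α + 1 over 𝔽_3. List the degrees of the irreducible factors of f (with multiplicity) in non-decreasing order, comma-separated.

3

Roots in 𝔽_3: f(0) = 1; f(1) = 2; f(2) = 1.
Complete factorization: f(α) = (α³ + 2α² + α + 1).
Factor degrees with multiplicity: 3 = 3.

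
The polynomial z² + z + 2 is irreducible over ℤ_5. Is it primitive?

Write f(z) = z² + z + 2.
|GF(5^2)^×| = 5^2 − 1 = 24. Prime factorization: 24 = 2^3·3.
f is primitive ⇔ z has order 24 in GF(5)[z]/(f), i.e. z^(24/q) ≠ 1 for each prime q | 24.
z^(12) mod f = 4.
z^(8) mod f = 3z + 1.
None equal 1, so z has full order 24; f is primitive.

Yes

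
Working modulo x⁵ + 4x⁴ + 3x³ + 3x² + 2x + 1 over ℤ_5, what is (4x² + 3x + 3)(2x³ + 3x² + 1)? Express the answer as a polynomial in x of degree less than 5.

x^4 + x^3 + 4x^2 + 2x

Multiply in ℤ_5[x]: (4x² + 3x + 3)·(2x³ + 3x² + 1) = 3x⁵ + 3x⁴ + 3x² + 3x + 3.
Reduce using x⁵ ≡ x⁴ + 2x³ + 2x² + 3x + 4 (mod x⁵ + 4x⁴ + 3x³ + 3x² + 2x + 1).
Reduced: x⁴ + x³ + 4x² + 2x.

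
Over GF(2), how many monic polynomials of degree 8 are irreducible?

Gauss's count: N_{2}(8) = (1/8) Σ_{d|8} μ(8/d)·2^d.
Divisors of 8: 1, 2, 4, 8; μ(8/d) for each: 0, 0, -1, 1.
Σ = − 2^4 + 2^8 = 240.
N = 240/8 = 30.

30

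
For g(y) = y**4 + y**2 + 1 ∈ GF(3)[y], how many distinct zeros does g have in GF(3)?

2

Evaluate at each of the 3 elements of GF(3):
g(0) = 1; g(1) = 0 → root; g(2) = 0 → root.
Roots: {1, 2}.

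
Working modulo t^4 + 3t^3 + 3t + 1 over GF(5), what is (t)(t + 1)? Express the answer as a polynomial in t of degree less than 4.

t^2 + t

Multiply in GF(5)[t]: (t)·(t + 1) = t^2 + t.
Reduced: t^2 + t.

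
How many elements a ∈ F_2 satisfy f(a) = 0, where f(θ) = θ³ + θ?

Evaluate at each of the 2 elements of F_2:
f(0) = 0 → root; f(1) = 0 → root.
Roots: {0, 1}.

2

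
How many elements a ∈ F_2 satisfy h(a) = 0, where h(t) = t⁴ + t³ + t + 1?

1

Evaluate at each of the 2 elements of F_2:
h(0) = 1; h(1) = 0 → root.
Roots: {1}.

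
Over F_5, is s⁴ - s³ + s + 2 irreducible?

Yes

Write f(s) = s⁴ - s³ + s + 2.
Check for roots in F_5: f(0) = 2; f(1) = 3; f(2) = 2; f(3) = 4; f(4) = 3.
No roots, so no linear factors.
Degree-2 irreducible divisors: test the 10 monic irreducibles of degree 2 over GF(5).
None of them divide f (all give nonzero remainder).
No irreducible factor of degree ≤ 2 exists, so f is irreducible over GF(5).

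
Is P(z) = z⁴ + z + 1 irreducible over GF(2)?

Check for roots in GF(2): P(0) = 1; P(1) = 1.
No roots, so no linear factors.
Monic irreducibles of degree 2 over GF(2): z² + z + 1.
None of them divide P (all give nonzero remainder).
No irreducible factor of degree ≤ 2 exists, so P is irreducible over GF(2).

Yes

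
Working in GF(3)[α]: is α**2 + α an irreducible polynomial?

No

Write f(α) = α**2 + α.
Check for roots in GF(3): f(0) = 0 → root; f(1) = 2; f(2) = 0 → root.
f(0) = 0, so (α) divides f(α); f is reducible.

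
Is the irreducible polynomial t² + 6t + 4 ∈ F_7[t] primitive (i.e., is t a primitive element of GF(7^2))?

Write f(t) = t² + 6t + 4.
|GF(7^2)^×| = 7^2 − 1 = 48. Prime factorization: 48 = 2^4·3.
f is primitive ⇔ t has order 48 in GF(7)[t]/(f), i.e. t^(48/q) ≠ 1 for each prime q | 48.
t^(24) mod f = 1
t^(16) mod f = 2.
Since t^(24) = 1, the order of t divides 24 < 48; not primitive.

No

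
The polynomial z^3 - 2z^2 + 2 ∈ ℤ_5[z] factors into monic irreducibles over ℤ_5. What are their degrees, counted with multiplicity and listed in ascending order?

Write f(z) = z^3 - 2z^2 + 2.
Roots in ℤ_5: f(0) = 2; f(1) = 1; f(2) = 2; f(3) = 1; f(4) = 4.
Complete factorization: f(z) = (z^3 - 2z^2 + 2).
Factor degrees with multiplicity: 3 = 3.

3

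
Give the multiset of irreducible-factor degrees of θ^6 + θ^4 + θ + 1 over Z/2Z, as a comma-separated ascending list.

1, 2, 3

Write g(θ) = θ^6 + θ^4 + θ + 1.
Roots in Z/2Z: g(0) = 1; g(1) = 0 → root.
Linear factors from roots: (θ + 1).
Complete factorization: g(θ) = (θ + 1)·(θ^2 + θ + 1)·(θ^3 + θ + 1).
Factor degrees with multiplicity: 1 + 2 + 3 = 6.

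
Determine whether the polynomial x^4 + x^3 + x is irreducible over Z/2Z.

No

Write f(x) = x^4 + x^3 + x.
Check for roots in Z/2Z: f(0) = 0 → root; f(1) = 1.
f(0) = 0, so (x) divides f(x); f is reducible.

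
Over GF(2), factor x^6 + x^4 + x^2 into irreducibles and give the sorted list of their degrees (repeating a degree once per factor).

Write h(x) = x^6 + x^4 + x^2.
Roots in GF(2): h(0) = 0 → root; h(1) = 1.
Linear factors from roots: (x).
Complete factorization: h(x) = (x)^2·(x^2 + x + 1)^2.
Factor degrees with multiplicity: 1 + 1 + 2 + 2 = 6.

1, 1, 2, 2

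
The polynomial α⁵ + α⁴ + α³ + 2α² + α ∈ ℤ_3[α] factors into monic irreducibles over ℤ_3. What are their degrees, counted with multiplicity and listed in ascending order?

Write h(α) = α⁵ + α⁴ + α³ + 2α² + α.
Roots in ℤ_3: h(0) = 0 → root; h(1) = 0 → root; h(2) = 0 → root.
Linear factors from roots: (α), (α + 2), (α + 1).
Complete factorization: h(α) = (α)·(α + 1)·(α + 2)·(α² + α + 2).
Factor degrees with multiplicity: 1 + 1 + 1 + 2 = 5.

1, 1, 1, 2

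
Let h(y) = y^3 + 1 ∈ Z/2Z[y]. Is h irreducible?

No

Check for roots in Z/2Z: h(0) = 1; h(1) = 0 → root.
h(1) = 0, so (y − 1) divides h(y); h is reducible.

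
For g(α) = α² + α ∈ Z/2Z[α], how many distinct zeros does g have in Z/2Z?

Evaluate at each of the 2 elements of Z/2Z:
g(0) = 0 → root; g(1) = 0 → root.
Roots: {0, 1}.

2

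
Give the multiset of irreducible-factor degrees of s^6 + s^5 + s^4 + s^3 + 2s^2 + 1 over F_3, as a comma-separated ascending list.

1, 1, 2, 2

Write h(s) = s^6 + s^5 + s^4 + s^3 + 2s^2 + 1.
Roots in F_3: h(0) = 1; h(1) = 1; h(2) = 0 → root.
Linear factors from roots: (s + 1).
Complete factorization: h(s) = (s + 1)^2·(s^2 + s + 2)^2.
Factor degrees with multiplicity: 1 + 1 + 2 + 2 = 6.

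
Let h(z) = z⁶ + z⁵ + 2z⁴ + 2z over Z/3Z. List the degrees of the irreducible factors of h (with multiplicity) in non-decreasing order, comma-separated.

1, 1, 1, 1, 2

Roots in Z/3Z: h(0) = 0 → root; h(1) = 0 → root; h(2) = 0 → root.
Linear factors from roots: (z), (z + 2), (z + 1).
Complete factorization: h(z) = (z)·(z + 1)·(z + 2)^2·(z² + 2z + 2).
Factor degrees with multiplicity: 1 + 1 + 1 + 1 + 2 = 6.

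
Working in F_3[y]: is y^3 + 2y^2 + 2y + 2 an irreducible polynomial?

Write g(y) = y^3 + 2y^2 + 2y + 2.
Check for roots in F_3: g(0) = 2; g(1) = 1; g(2) = 1.
No roots. A degree-3 polynomial over a field with no linear factor is irreducible.

Yes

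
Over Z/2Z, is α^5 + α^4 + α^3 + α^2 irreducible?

No

Write g(α) = α^5 + α^4 + α^3 + α^2.
Check for roots in Z/2Z: g(0) = 0 → root; g(1) = 0 → root.
g(0) = 0, so (α) divides g(α); g is reducible.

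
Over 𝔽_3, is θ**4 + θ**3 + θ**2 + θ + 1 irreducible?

Write h(θ) = θ**4 + θ**3 + θ**2 + θ + 1.
Check for roots in 𝔽_3: h(0) = 1; h(1) = 2; h(2) = 1.
No roots, so no linear factors.
Monic irreducibles of degree 2 over GF(3): θ**2 + 1, θ**2 + θ - 1, θ**2 - θ - 1.
None of them divide h (all give nonzero remainder).
No irreducible factor of degree ≤ 2 exists, so h is irreducible over GF(3).

Yes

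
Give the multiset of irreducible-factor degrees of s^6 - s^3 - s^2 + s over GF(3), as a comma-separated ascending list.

Write h(s) = s^6 - s^3 - s^2 + s.
Roots in GF(3): h(0) = 0 → root; h(1) = 0 → root; h(2) = 0 → root.
Linear factors from roots: (s), (s - 1), (s + 1).
Complete factorization: h(s) = (s)·(s - 1)·(s + 1)^2·(s^2 - s - 1).
Factor degrees with multiplicity: 1 + 1 + 1 + 1 + 2 = 6.

1, 1, 1, 1, 2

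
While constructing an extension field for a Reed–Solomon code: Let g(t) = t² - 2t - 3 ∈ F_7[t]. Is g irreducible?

Check for roots in F_7: g(0) = 4; g(1) = 3; g(2) = 4; g(3) = 0 → root; g(4) = 5; g(5) = 5; g(6) = 0 → root.
g(3) = 0, so (t − 3) divides g(t); g is reducible.

No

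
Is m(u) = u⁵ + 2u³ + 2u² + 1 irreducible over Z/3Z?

No

Check for roots in Z/3Z: m(0) = 1; m(1) = 0 → root; m(2) = 0 → root.
m(1) = 0, so (u − 1) divides m(u); m is reducible.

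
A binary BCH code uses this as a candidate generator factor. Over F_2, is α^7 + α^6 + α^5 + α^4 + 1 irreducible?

Write g(α) = α^7 + α^6 + α^5 + α^4 + 1.
Check for roots in F_2: g(0) = 1; g(1) = 1.
No roots, so no linear factors.
Monic irreducibles of degree 2 over GF(2): α^2 + α + 1.
None of them divide g (all give nonzero remainder).
Monic irreducibles of degree 3 over GF(2): α^3 + α + 1, α^3 + α^2 + 1.
None of them divide g (all give nonzero remainder).
No irreducible factor of degree ≤ 3 exists, so g is irreducible over GF(2).

Yes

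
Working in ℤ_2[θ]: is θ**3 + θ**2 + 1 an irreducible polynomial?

Yes

Write g(θ) = θ**3 + θ**2 + 1.
Check for roots in ℤ_2: g(0) = 1; g(1) = 1.
No roots. A degree-3 polynomial over a field with no linear factor is irreducible.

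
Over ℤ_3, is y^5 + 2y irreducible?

Write m(y) = y^5 + 2y.
Check for roots in ℤ_3: m(0) = 0 → root; m(1) = 0 → root; m(2) = 0 → root.
m(0) = 0, so (y) divides m(y); m is reducible.

No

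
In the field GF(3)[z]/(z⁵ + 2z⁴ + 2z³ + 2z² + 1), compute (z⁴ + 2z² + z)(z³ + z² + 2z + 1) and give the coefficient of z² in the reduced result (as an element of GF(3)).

1

Multiply in GF(3)[z]: (z⁴ + 2z² + z)·(z³ + z² + 2z + 1) = z⁷ + z⁶ + z⁵ + z⁴ + 2z³ + z² + z.
Reduce using z⁵ ≡ z⁴ + z³ + z² + 2 (mod z⁵ + 2z⁴ + 2z³ + 2z² + 1).
Reduced: 2z⁴ + 2z³ + z² + 2z + 2.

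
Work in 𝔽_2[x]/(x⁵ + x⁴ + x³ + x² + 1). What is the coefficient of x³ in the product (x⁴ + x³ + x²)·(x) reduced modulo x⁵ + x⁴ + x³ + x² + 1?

Multiply in 𝔽_2[x]: (x⁴ + x³ + x²)·(x) = x⁵ + x⁴ + x³.
Reduce using x⁵ ≡ x⁴ + x³ + x² + 1 (mod x⁵ + x⁴ + x³ + x² + 1).
Reduced: x² + 1.

0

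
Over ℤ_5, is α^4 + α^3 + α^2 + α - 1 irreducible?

Yes

Write m(α) = α^4 + α^3 + α^2 + α - 1.
Check for roots in ℤ_5: m(0) = 4; m(1) = 3; m(2) = 4; m(3) = 4; m(4) = 4.
No roots, so no linear factors.
Degree-2 irreducible divisors: test the 10 monic irreducibles of degree 2 over GF(5).
None of them divide m (all give nonzero remainder).
No irreducible factor of degree ≤ 2 exists, so m is irreducible over GF(5).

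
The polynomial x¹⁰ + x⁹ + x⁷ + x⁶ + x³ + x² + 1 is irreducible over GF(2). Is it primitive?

No

Write f(x) = x¹⁰ + x⁹ + x⁷ + x⁶ + x³ + x² + 1.
|GF(2^10)^×| = 2^10 − 1 = 1023. Prime factorization: 1023 = 3·11·31.
f is primitive ⇔ x has order 1023 in GF(2)[x]/(f), i.e. x^(1023/q) ≠ 1 for each prime q | 1023.
x^(341) mod f = 1
x^(93) mod f = x⁸ + x⁷ + x⁶ + x⁵ + x⁴ + x² + x + 1.
x^(33) mod f = x⁹ + x⁵ + x³ + x + 1.
Since x^(341) = 1, the order of x divides 341 < 1023; not primitive.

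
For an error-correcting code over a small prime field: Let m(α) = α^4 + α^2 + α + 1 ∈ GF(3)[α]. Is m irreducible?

Yes

Check for roots in GF(3): m(0) = 1; m(1) = 1; m(2) = 2.
No roots, so no linear factors.
Monic irreducibles of degree 2 over GF(3): α^2 + 1, α^2 + α - 1, α^2 - α - 1.
None of them divide m (all give nonzero remainder).
No irreducible factor of degree ≤ 2 exists, so m is irreducible over GF(3).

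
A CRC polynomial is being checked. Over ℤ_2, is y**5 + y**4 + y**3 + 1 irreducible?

Write h(y) = y**5 + y**4 + y**3 + 1.
Check for roots in ℤ_2: h(0) = 1; h(1) = 0 → root.
h(1) = 0, so (y − 1) divides h(y); h is reducible.

No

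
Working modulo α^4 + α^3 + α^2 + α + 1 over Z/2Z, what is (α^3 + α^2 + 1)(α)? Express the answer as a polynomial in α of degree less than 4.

α^2 + 1

Multiply in Z/2Z[α]: (α^3 + α^2 + 1)·(α) = α^4 + α^3 + α.
Reduce using α^4 ≡ α^3 + α^2 + α + 1 (mod α^4 + α^3 + α^2 + α + 1).
Reduced: α^2 + 1.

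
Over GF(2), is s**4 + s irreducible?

Write h(s) = s**4 + s.
Check for roots in GF(2): h(0) = 0 → root; h(1) = 0 → root.
h(0) = 0, so (s) divides h(s); h is reducible.

No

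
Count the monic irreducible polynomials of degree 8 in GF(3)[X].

810

x^(3^8) − x is the product of all monic irreducibles of degree dividing 8; Möbius inversion gives N = (1/8) Σ μ(8/d)·3^d.
Divisors of 8: 1, 2, 4, 8; μ(8/d) for each: 0, 0, -1, 1.
Σ = − 3^4 + 3^8 = 6480.
N = 6480/8 = 810.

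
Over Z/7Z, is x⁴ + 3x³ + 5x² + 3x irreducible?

No

Write m(x) = x⁴ + 3x³ + 5x² + 3x.
Check for roots in Z/7Z: m(0) = 0 → root; m(1) = 5; m(2) = 3; m(3) = 6; m(4) = 1; m(5) = 6; m(6) = 0 → root.
m(0) = 0, so (x) divides m(x); m is reducible.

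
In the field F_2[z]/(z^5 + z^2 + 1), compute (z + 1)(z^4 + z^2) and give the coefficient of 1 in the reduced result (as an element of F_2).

1

Multiply in F_2[z]: (z + 1)·(z^4 + z^2) = z^5 + z^4 + z^3 + z^2.
Reduce using z^5 ≡ z^2 + 1 (mod z^5 + z^2 + 1).
Reduced: z^4 + z^3 + 1.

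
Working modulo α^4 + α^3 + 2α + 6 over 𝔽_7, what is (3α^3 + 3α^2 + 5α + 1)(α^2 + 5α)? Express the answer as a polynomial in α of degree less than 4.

Multiply in 𝔽_7[α]: (3α^3 + 3α^2 + 5α + 1)·(α^2 + 5α) = 3α^5 + 4α^4 + 6α^3 + 5α^2 + 5α.
Reduce using α^4 ≡ 6α^3 + 5α + 1 (mod α^4 + α^3 + 2α + 6).
Reduced: 5α^3 + 6α^2 + 6α + 1.

5α^3 + 6α^2 + 6α + 1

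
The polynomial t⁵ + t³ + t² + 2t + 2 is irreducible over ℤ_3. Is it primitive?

No

Write f(t) = t⁵ + t³ + t² + 2t + 2.
|GF(3^5)^×| = 3^5 − 1 = 242. Prime factorization: 242 = 2·11^2.
f is primitive ⇔ t has order 242 in GF(3)[t]/(f), i.e. t^(242/q) ≠ 1 for each prime q | 242.
t^(121) mod f = 1
t^(22) mod f = 2t + 1.
Since t^(121) = 1, the order of t divides 121 < 242; not primitive.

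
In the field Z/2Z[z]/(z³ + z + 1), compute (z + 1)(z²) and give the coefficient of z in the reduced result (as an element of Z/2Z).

1

Multiply in Z/2Z[z]: (z + 1)·(z²) = z³ + z².
Reduce using z³ ≡ z + 1 (mod z³ + z + 1).
Reduced: z² + z + 1.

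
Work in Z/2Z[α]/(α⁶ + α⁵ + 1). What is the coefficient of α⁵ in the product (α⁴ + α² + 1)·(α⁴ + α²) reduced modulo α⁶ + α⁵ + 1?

1

Multiply in Z/2Z[α]: (α⁴ + α² + 1)·(α⁴ + α²) = α⁸ + α².
Reduce using α⁶ ≡ α⁵ + 1 (mod α⁶ + α⁵ + 1).
Reduced: α⁵ + α + 1.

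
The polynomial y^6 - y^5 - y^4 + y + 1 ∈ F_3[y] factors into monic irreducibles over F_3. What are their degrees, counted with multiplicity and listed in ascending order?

Write f(y) = y^6 - y^5 - y^4 + y + 1.
Roots in F_3: f(0) = 1; f(1) = 1; f(2) = 1.
Complete factorization: f(y) = (y^3 + y^2 - y + 1)^2.
Factor degrees with multiplicity: 3 + 3 = 6.

3, 3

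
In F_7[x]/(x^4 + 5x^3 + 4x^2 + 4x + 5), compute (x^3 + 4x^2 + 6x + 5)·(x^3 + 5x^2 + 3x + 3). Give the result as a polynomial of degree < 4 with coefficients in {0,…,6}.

5x^3 + 4

Multiply in F_7[x]: (x^3 + 4x^2 + 6x + 5)·(x^3 + 5x^2 + 3x + 3) = x^6 + 2x^5 + x^4 + x^3 + 6x^2 + 5x + 1.
Reduce using x^4 ≡ 2x^3 + 3x^2 + 3x + 2 (mod x^4 + 5x^3 + 4x^2 + 4x + 5).
Reduced: 5x^3 + 4.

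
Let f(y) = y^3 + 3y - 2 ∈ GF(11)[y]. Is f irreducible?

Check each element of GF(11) for a root: f(0)=9, f(1)=2, f(2)=1, f(3)=1, f(4)=8, f(5)=6, f(6)=1, f(7)=10, f(8)=6, f(9)=6, f(10)=5.
No roots. A degree-3 polynomial over a field with no linear factor is irreducible.

Yes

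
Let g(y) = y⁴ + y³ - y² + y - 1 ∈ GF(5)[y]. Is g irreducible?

Yes

Check for roots in GF(5): g(0) = 4; g(1) = 1; g(2) = 1; g(3) = 1; g(4) = 2.
No roots, so no linear factors.
Degree-2 irreducible divisors: test the 10 monic irreducibles of degree 2 over GF(5).
None of them divide g (all give nonzero remainder).
No irreducible factor of degree ≤ 2 exists, so g is irreducible over GF(5).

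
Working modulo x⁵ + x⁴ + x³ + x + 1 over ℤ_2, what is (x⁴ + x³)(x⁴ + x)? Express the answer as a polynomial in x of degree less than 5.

Multiply in ℤ_2[x]: (x⁴ + x³)·(x⁴ + x) = x⁸ + x⁷ + x⁵ + x⁴.
Reduce using x⁵ ≡ x⁴ + x³ + x + 1 (mod x⁵ + x⁴ + x³ + x + 1).
Reduced: x⁴ + x³ + x² + x.

x^4 + x^3 + x^2 + x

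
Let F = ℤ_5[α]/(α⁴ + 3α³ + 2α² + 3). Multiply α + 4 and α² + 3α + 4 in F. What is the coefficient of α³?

Multiply in ℤ_5[α]: (α + 4)·(α² + 3α + 4) = α³ + 2α² + α + 1.
Reduced: α³ + 2α² + α + 1.

1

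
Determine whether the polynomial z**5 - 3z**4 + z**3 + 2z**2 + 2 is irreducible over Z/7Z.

Write h(z) = z**5 - 3z**4 + z**3 + 2z**2 + 2.
Check for roots in Z/7Z: h(0) = 2; h(1) = 3; h(2) = 2; h(3) = 5; h(4) = 4; h(5) = 6; h(6) = 6.
No roots, so no linear factors.
Degree-2 irreducible divisors: test the 21 monic irreducibles of degree 2 over GF(7).
None of them divide h (all give nonzero remainder).
No irreducible factor of degree ≤ 2 exists, so h is irreducible over GF(7).

Yes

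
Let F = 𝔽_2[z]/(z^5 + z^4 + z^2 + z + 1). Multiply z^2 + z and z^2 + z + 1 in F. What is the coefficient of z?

1

Multiply in 𝔽_2[z]: (z^2 + z)·(z^2 + z + 1) = z^4 + z.
Reduced: z^4 + z.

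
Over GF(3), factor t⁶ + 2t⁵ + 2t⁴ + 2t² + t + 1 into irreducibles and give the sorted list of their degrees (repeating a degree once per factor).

1, 1, 2, 2

Write h(t) = t⁶ + 2t⁵ + 2t⁴ + 2t² + t + 1.
Roots in GF(3): h(0) = 1; h(1) = 0 → root; h(2) = 0 → root.
Linear factors from roots: (t + 2), (t + 1).
Complete factorization: h(t) = (t + 1)·(t + 2)·(t² + 1)·(t² + 2t + 2).
Factor degrees with multiplicity: 1 + 1 + 2 + 2 = 6.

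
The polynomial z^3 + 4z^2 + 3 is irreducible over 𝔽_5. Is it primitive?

Yes

Write f(z) = z^3 + 4z^2 + 3.
|GF(5^3)^×| = 5^3 − 1 = 124. Prime factorization: 124 = 2^2·31.
f is primitive ⇔ z has order 124 in GF(5)[z]/(f), i.e. z^(124/q) ≠ 1 for each prime q | 124.
z^(62) mod f = 4.
z^(4) mod f = z^2 + 2z + 2.
None equal 1, so z has full order 124; f is primitive.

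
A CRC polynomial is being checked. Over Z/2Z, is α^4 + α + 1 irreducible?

Write f(α) = α^4 + α + 1.
Check for roots in Z/2Z: f(0) = 1; f(1) = 1.
No roots, so no linear factors.
Monic irreducibles of degree 2 over GF(2): α^2 + α + 1.
None of them divide f (all give nonzero remainder).
No irreducible factor of degree ≤ 2 exists, so f is irreducible over GF(2).

Yes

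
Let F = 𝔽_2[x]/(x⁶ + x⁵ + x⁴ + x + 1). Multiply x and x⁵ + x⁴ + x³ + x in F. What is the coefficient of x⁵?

0

Multiply in 𝔽_2[x]: (x)·(x⁵ + x⁴ + x³ + x) = x⁶ + x⁵ + x⁴ + x².
Reduce using x⁶ ≡ x⁵ + x⁴ + x + 1 (mod x⁶ + x⁵ + x⁴ + x + 1).
Reduced: x² + x + 1.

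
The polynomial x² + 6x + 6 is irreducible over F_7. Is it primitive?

No

Write f(x) = x² + 6x + 6.
|GF(7^2)^×| = 7^2 − 1 = 48. Prime factorization: 48 = 2^4·3.
f is primitive ⇔ x has order 48 in GF(7)[x]/(f), i.e. x^(48/q) ≠ 1 for each prime q | 48.
x^(24) mod f = 6.
x^(16) mod f = 1
Since x^(16) = 1, the order of x divides 16 < 48; not primitive.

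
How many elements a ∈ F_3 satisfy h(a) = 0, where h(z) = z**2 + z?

2

Evaluate at each of the 3 elements of F_3:
h(0) = 0 → root; h(1) = 2; h(2) = 0 → root.
Roots: {0, 2}.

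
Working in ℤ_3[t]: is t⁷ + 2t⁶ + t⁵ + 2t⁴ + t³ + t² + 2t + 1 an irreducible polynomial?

Yes

Write g(t) = t⁷ + 2t⁶ + t⁵ + 2t⁴ + t³ + t² + 2t + 1.
Check for roots in ℤ_3: g(0) = 1; g(1) = 2; g(2) = 1.
No roots, so no linear factors.
Monic irreducibles of degree 2 over GF(3): t² + 1, t² + t + 2, t² + 2t + 2.
None of them divide g (all give nonzero remainder).
Degree-3 irreducible divisors: test the 8 monic irreducibles of degree 3 over GF(3).
None of them divide g (all give nonzero remainder).
No irreducible factor of degree ≤ 3 exists, so g is irreducible over GF(3).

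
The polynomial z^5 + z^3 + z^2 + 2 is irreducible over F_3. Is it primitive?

Write f(z) = z^5 + z^3 + z^2 + 2.
|GF(3^5)^×| = 3^5 − 1 = 242. Prime factorization: 242 = 2·11^2.
f is primitive ⇔ z has order 242 in GF(3)[z]/(f), i.e. z^(242/q) ≠ 1 for each prime q | 242.
z^(121) mod f = 1
z^(22) mod f = z^4 + 2z^2 + 2z + 2.
Since z^(121) = 1, the order of z divides 121 < 242; not primitive.

No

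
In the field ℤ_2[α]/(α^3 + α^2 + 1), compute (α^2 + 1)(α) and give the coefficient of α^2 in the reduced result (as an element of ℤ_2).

Multiply in ℤ_2[α]: (α^2 + 1)·(α) = α^3 + α.
Reduce using α^3 ≡ α^2 + 1 (mod α^3 + α^2 + 1).
Reduced: α^2 + α + 1.

1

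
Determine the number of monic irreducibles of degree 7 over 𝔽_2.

18

The number of monic irreducibles of degree 7 over GF(2) is (1/7)·Σ_{d∣7} μ(7/d) 2^d.
Divisors of 7: 1, 7; μ(7/d) for each: -1, 1.
Σ = − 2^1 + 2^7 = 126.
N = 126/7 = 18.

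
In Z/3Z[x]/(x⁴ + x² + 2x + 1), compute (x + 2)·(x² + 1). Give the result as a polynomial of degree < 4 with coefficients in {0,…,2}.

Multiply in Z/3Z[x]: (x + 2)·(x² + 1) = x³ + 2x² + x + 2.
Reduced: x³ + 2x² + x + 2.

x^3 + 2x^2 + x + 2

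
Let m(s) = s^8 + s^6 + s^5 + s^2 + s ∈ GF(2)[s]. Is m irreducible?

No

Check for roots in GF(2): m(0) = 0 → root; m(1) = 1.
m(0) = 0, so (s) divides m(s); m is reducible.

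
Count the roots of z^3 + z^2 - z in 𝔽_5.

2

Write f(z) = z^3 + z^2 - z.
Evaluate at each of the 5 elements of 𝔽_5:
f(0) = 0 → root; f(1) = 1; f(2) = 0 → root; f(3) = 3; f(4) = 1.
Roots: {0, 2}.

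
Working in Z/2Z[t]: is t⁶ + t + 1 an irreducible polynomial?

Write g(t) = t⁶ + t + 1.
Check for roots in Z/2Z: g(0) = 1; g(1) = 1.
No roots, so no linear factors.
Monic irreducibles of degree 2 over GF(2): t² + t + 1.
None of them divide g (all give nonzero remainder).
Monic irreducibles of degree 3 over GF(2): t³ + t + 1, t³ + t² + 1.
None of them divide g (all give nonzero remainder).
No irreducible factor of degree ≤ 3 exists, so g is irreducible over GF(2).

Yes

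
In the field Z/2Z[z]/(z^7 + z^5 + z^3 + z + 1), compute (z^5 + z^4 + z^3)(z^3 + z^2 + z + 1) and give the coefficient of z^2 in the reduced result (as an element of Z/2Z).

1

Multiply in Z/2Z[z]: (z^5 + z^4 + z^3)·(z^3 + z^2 + z + 1) = z^8 + z^6 + z^5 + z^3.
Reduce using z^7 ≡ z^5 + z^3 + z + 1 (mod z^7 + z^5 + z^3 + z + 1).
Reduced: z^5 + z^4 + z^3 + z^2 + z.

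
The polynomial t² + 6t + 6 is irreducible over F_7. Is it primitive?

Write f(t) = t² + 6t + 6.
|GF(7^2)^×| = 7^2 − 1 = 48. Prime factorization: 48 = 2^4·3.
f is primitive ⇔ t has order 48 in GF(7)[t]/(f), i.e. t^(48/q) ≠ 1 for each prime q | 48.
t^(24) mod f = 6.
t^(16) mod f = 1
Since t^(16) = 1, the order of t divides 16 < 48; not primitive.

No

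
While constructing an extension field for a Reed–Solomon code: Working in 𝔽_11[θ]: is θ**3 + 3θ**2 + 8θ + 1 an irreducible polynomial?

Write P(θ) = θ**3 + 3θ**2 + 8θ + 1.
Check each element of 𝔽_11 for a root: P(0)=1, P(1)=2, P(2)=4, P(3)=2, P(4)=2, P(5)=10, P(6)=10, P(7)=8, P(8)=10, P(9)=0, P(10)=6.
P(9) = 0, so (θ − 9) divides P(θ); P is reducible.

No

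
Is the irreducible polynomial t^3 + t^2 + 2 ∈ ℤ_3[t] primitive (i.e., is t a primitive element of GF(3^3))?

No

Write f(t) = t^3 + t^2 + 2.
|GF(3^3)^×| = 3^3 − 1 = 26. Prime factorization: 26 = 2·13.
f is primitive ⇔ t has order 26 in GF(3)[t]/(f), i.e. t^(26/q) ≠ 1 for each prime q | 26.
t^(13) mod f = 1
t^(2) mod f = t^2.
Since t^(13) = 1, the order of t divides 13 < 26; not primitive.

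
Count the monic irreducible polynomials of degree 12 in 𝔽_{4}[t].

Gauss's count: N_{4}(12) = (1/12) Σ_{d|12} μ(12/d)·4^d.
Divisors of 12: 1, 2, 3, 4, 6, 12; μ(12/d) for each: 0, 1, 0, -1, -1, 1.
Σ = 4^2 − 4^4 − 4^6 + 4^12 = 16772880.
N = 16772880/12 = 1397740.

1397740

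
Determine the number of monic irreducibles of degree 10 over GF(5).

x^(5^10) − x is the product of all monic irreducibles of degree dividing 10; Möbius inversion gives N = (1/10) Σ μ(10/d)·5^d.
Divisors of 10: 1, 2, 5, 10; μ(10/d) for each: 1, -1, -1, 1.
Σ = 5^1 − 5^2 − 5^5 + 5^10 = 9762480.
N = 9762480/10 = 976248.

976248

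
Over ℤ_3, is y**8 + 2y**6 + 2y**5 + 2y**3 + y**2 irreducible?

Write m(y) = y**8 + 2y**6 + 2y**5 + 2y**3 + y**2.
Check for roots in ℤ_3: m(0) = 0 → root; m(1) = 2; m(2) = 0 → root.
m(0) = 0, so (y) divides m(y); m is reducible.

No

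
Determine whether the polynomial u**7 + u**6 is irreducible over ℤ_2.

No

Write g(u) = u**7 + u**6.
Check for roots in ℤ_2: g(0) = 0 → root; g(1) = 0 → root.
g(0) = 0, so (u) divides g(u); g is reducible.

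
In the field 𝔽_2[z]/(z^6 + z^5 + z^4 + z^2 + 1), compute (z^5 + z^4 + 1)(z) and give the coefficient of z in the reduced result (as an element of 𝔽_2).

1

Multiply in 𝔽_2[z]: (z^5 + z^4 + 1)·(z) = z^6 + z^5 + z.
Reduce using z^6 ≡ z^5 + z^4 + z^2 + 1 (mod z^6 + z^5 + z^4 + z^2 + 1).
Reduced: z^4 + z^2 + z + 1.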